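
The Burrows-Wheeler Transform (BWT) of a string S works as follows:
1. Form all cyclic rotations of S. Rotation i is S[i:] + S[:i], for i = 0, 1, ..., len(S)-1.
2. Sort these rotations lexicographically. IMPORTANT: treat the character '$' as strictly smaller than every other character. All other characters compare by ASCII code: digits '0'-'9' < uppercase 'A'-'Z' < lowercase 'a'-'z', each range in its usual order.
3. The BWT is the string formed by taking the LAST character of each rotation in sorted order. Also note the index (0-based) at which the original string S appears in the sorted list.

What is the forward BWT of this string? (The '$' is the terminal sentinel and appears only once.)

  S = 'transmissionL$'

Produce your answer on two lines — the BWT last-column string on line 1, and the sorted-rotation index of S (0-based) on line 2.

Answer: Lnrsmsoaitsni$
13

Derivation:
All 14 rotations (rotation i = S[i:]+S[:i]):
  rot[0] = transmissionL$
  rot[1] = ransmissionL$t
  rot[2] = ansmissionL$tr
  rot[3] = nsmissionL$tra
  rot[4] = smissionL$tran
  rot[5] = missionL$trans
  rot[6] = issionL$transm
  rot[7] = ssionL$transmi
  rot[8] = sionL$transmis
  rot[9] = ionL$transmiss
  rot[10] = onL$transmissi
  rot[11] = nL$transmissio
  rot[12] = L$transmission
  rot[13] = $transmissionL
Sorted (with $ < everything):
  sorted[0] = $transmissionL  (last char: 'L')
  sorted[1] = L$transmission  (last char: 'n')
  sorted[2] = ansmissionL$tr  (last char: 'r')
  sorted[3] = ionL$transmiss  (last char: 's')
  sorted[4] = issionL$transm  (last char: 'm')
  sorted[5] = missionL$trans  (last char: 's')
  sorted[6] = nL$transmissio  (last char: 'o')
  sorted[7] = nsmissionL$tra  (last char: 'a')
  sorted[8] = onL$transmissi  (last char: 'i')
  sorted[9] = ransmissionL$t  (last char: 't')
  sorted[10] = sionL$transmis  (last char: 's')
  sorted[11] = smissionL$tran  (last char: 'n')
  sorted[12] = ssionL$transmi  (last char: 'i')
  sorted[13] = transmissionL$  (last char: '$')
Last column: Lnrsmsoaitsni$
Original string S is at sorted index 13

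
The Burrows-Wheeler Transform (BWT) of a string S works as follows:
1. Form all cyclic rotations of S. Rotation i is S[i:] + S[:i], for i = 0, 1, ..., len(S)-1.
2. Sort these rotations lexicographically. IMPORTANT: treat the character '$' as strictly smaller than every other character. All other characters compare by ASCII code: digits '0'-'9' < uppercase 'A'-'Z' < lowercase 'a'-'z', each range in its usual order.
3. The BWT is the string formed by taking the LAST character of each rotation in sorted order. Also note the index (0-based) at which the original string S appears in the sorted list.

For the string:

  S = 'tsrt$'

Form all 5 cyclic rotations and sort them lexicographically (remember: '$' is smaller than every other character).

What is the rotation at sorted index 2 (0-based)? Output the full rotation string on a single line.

All 5 rotations (rotation i = S[i:]+S[:i]):
  rot[0] = tsrt$
  rot[1] = srt$t
  rot[2] = rt$ts
  rot[3] = t$tsr
  rot[4] = $tsrt
Sorted (with $ < everything):
  sorted[0] = $tsrt
  sorted[1] = rt$ts
  sorted[2] = srt$t
  sorted[3] = t$tsr
  sorted[4] = tsrt$
sorted[2] = srt$t

Answer: srt$t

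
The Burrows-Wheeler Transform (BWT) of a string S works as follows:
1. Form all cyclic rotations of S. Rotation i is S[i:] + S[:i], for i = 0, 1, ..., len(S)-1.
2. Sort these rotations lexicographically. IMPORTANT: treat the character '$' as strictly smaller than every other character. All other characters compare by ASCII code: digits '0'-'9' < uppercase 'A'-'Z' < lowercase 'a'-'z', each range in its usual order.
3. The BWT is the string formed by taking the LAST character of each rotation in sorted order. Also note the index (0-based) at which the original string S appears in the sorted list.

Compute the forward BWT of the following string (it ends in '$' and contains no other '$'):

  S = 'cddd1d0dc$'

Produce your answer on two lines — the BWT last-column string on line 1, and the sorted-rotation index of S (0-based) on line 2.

All 10 rotations (rotation i = S[i:]+S[:i]):
  rot[0] = cddd1d0dc$
  rot[1] = ddd1d0dc$c
  rot[2] = dd1d0dc$cd
  rot[3] = d1d0dc$cdd
  rot[4] = 1d0dc$cddd
  rot[5] = d0dc$cddd1
  rot[6] = 0dc$cddd1d
  rot[7] = dc$cddd1d0
  rot[8] = c$cddd1d0d
  rot[9] = $cddd1d0dc
Sorted (with $ < everything):
  sorted[0] = $cddd1d0dc  (last char: 'c')
  sorted[1] = 0dc$cddd1d  (last char: 'd')
  sorted[2] = 1d0dc$cddd  (last char: 'd')
  sorted[3] = c$cddd1d0d  (last char: 'd')
  sorted[4] = cddd1d0dc$  (last char: '$')
  sorted[5] = d0dc$cddd1  (last char: '1')
  sorted[6] = d1d0dc$cdd  (last char: 'd')
  sorted[7] = dc$cddd1d0  (last char: '0')
  sorted[8] = dd1d0dc$cd  (last char: 'd')
  sorted[9] = ddd1d0dc$c  (last char: 'c')
Last column: cddd$1d0dc
Original string S is at sorted index 4

Answer: cddd$1d0dc
4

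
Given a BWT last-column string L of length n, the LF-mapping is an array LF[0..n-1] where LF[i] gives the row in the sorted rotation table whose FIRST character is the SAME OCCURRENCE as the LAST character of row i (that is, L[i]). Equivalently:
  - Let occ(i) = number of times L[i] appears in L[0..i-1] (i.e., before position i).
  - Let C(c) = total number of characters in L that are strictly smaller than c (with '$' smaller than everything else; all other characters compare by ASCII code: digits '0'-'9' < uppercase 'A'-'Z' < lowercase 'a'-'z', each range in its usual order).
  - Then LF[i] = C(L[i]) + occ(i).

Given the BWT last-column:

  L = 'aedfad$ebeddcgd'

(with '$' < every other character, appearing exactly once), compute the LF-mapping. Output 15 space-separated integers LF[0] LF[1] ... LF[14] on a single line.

Answer: 1 10 5 13 2 6 0 11 3 12 7 8 4 14 9

Derivation:
Char counts: '$':1, 'a':2, 'b':1, 'c':1, 'd':5, 'e':3, 'f':1, 'g':1
C (first-col start): C('$')=0, C('a')=1, C('b')=3, C('c')=4, C('d')=5, C('e')=10, C('f')=13, C('g')=14
L[0]='a': occ=0, LF[0]=C('a')+0=1+0=1
L[1]='e': occ=0, LF[1]=C('e')+0=10+0=10
L[2]='d': occ=0, LF[2]=C('d')+0=5+0=5
L[3]='f': occ=0, LF[3]=C('f')+0=13+0=13
L[4]='a': occ=1, LF[4]=C('a')+1=1+1=2
L[5]='d': occ=1, LF[5]=C('d')+1=5+1=6
L[6]='$': occ=0, LF[6]=C('$')+0=0+0=0
L[7]='e': occ=1, LF[7]=C('e')+1=10+1=11
L[8]='b': occ=0, LF[8]=C('b')+0=3+0=3
L[9]='e': occ=2, LF[9]=C('e')+2=10+2=12
L[10]='d': occ=2, LF[10]=C('d')+2=5+2=7
L[11]='d': occ=3, LF[11]=C('d')+3=5+3=8
L[12]='c': occ=0, LF[12]=C('c')+0=4+0=4
L[13]='g': occ=0, LF[13]=C('g')+0=14+0=14
L[14]='d': occ=4, LF[14]=C('d')+4=5+4=9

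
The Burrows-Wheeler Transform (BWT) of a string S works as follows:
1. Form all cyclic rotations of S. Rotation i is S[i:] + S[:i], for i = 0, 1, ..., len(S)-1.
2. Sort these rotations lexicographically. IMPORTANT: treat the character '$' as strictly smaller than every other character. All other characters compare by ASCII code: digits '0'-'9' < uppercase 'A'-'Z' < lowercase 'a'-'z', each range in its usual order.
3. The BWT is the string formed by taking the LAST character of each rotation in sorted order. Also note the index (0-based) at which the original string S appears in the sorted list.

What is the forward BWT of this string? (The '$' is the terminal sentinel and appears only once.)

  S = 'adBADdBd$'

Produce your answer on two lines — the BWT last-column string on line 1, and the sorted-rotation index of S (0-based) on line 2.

Answer: dBddA$BaD
5

Derivation:
All 9 rotations (rotation i = S[i:]+S[:i]):
  rot[0] = adBADdBd$
  rot[1] = dBADdBd$a
  rot[2] = BADdBd$ad
  rot[3] = ADdBd$adB
  rot[4] = DdBd$adBA
  rot[5] = dBd$adBAD
  rot[6] = Bd$adBADd
  rot[7] = d$adBADdB
  rot[8] = $adBADdBd
Sorted (with $ < everything):
  sorted[0] = $adBADdBd  (last char: 'd')
  sorted[1] = ADdBd$adB  (last char: 'B')
  sorted[2] = BADdBd$ad  (last char: 'd')
  sorted[3] = Bd$adBADd  (last char: 'd')
  sorted[4] = DdBd$adBA  (last char: 'A')
  sorted[5] = adBADdBd$  (last char: '$')
  sorted[6] = d$adBADdB  (last char: 'B')
  sorted[7] = dBADdBd$a  (last char: 'a')
  sorted[8] = dBd$adBAD  (last char: 'D')
Last column: dBddA$BaD
Original string S is at sorted index 5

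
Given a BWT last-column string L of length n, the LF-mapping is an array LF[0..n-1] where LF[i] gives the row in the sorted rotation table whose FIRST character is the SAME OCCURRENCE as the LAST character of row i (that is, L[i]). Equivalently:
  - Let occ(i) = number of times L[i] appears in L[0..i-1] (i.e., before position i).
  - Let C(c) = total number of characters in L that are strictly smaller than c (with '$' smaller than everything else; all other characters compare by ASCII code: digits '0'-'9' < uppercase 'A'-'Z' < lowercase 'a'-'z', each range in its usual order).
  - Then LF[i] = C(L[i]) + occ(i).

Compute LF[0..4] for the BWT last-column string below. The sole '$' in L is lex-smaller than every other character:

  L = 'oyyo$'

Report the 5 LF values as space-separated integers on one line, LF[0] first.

Answer: 1 3 4 2 0

Derivation:
Char counts: '$':1, 'o':2, 'y':2
C (first-col start): C('$')=0, C('o')=1, C('y')=3
L[0]='o': occ=0, LF[0]=C('o')+0=1+0=1
L[1]='y': occ=0, LF[1]=C('y')+0=3+0=3
L[2]='y': occ=1, LF[2]=C('y')+1=3+1=4
L[3]='o': occ=1, LF[3]=C('o')+1=1+1=2
L[4]='$': occ=0, LF[4]=C('$')+0=0+0=0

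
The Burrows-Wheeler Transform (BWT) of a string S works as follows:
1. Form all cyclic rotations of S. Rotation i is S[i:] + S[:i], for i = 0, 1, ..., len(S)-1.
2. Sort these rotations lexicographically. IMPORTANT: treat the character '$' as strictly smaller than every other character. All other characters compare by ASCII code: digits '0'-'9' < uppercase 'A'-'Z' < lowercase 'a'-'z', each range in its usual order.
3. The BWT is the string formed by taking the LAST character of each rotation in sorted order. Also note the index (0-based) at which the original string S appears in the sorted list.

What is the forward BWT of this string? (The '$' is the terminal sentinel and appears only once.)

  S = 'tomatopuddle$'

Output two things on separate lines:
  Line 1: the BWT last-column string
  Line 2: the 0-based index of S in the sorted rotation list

Answer: emudldotto$ap
10

Derivation:
All 13 rotations (rotation i = S[i:]+S[:i]):
  rot[0] = tomatopuddle$
  rot[1] = omatopuddle$t
  rot[2] = matopuddle$to
  rot[3] = atopuddle$tom
  rot[4] = topuddle$toma
  rot[5] = opuddle$tomat
  rot[6] = puddle$tomato
  rot[7] = uddle$tomatop
  rot[8] = ddle$tomatopu
  rot[9] = dle$tomatopud
  rot[10] = le$tomatopudd
  rot[11] = e$tomatopuddl
  rot[12] = $tomatopuddle
Sorted (with $ < everything):
  sorted[0] = $tomatopuddle  (last char: 'e')
  sorted[1] = atopuddle$tom  (last char: 'm')
  sorted[2] = ddle$tomatopu  (last char: 'u')
  sorted[3] = dle$tomatopud  (last char: 'd')
  sorted[4] = e$tomatopuddl  (last char: 'l')
  sorted[5] = le$tomatopudd  (last char: 'd')
  sorted[6] = matopuddle$to  (last char: 'o')
  sorted[7] = omatopuddle$t  (last char: 't')
  sorted[8] = opuddle$tomat  (last char: 't')
  sorted[9] = puddle$tomato  (last char: 'o')
  sorted[10] = tomatopuddle$  (last char: '$')
  sorted[11] = topuddle$toma  (last char: 'a')
  sorted[12] = uddle$tomatop  (last char: 'p')
Last column: emudldotto$ap
Original string S is at sorted index 10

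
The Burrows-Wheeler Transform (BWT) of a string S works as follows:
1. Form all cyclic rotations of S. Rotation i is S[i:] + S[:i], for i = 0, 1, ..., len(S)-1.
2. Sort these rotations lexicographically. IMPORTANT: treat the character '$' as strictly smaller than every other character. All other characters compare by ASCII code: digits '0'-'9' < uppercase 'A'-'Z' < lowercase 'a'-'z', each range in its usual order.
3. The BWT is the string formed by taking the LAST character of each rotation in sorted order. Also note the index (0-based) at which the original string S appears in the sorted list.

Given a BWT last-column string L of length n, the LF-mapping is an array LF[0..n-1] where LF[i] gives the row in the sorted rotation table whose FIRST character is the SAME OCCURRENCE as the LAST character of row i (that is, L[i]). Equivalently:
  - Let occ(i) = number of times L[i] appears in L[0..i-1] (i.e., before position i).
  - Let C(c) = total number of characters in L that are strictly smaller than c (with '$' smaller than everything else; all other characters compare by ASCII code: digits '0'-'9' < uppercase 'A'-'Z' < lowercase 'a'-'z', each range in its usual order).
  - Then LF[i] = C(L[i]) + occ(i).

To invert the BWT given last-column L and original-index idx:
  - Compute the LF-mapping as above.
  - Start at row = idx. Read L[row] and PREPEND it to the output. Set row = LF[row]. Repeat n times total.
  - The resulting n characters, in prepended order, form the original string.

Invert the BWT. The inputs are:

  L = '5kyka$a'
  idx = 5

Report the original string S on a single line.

LF mapping: 1 4 6 5 2 0 3
Walk LF starting at row 5, prepending L[row]:
  step 1: row=5, L[5]='$', prepend. Next row=LF[5]=0
  step 2: row=0, L[0]='5', prepend. Next row=LF[0]=1
  step 3: row=1, L[1]='k', prepend. Next row=LF[1]=4
  step 4: row=4, L[4]='a', prepend. Next row=LF[4]=2
  step 5: row=2, L[2]='y', prepend. Next row=LF[2]=6
  step 6: row=6, L[6]='a', prepend. Next row=LF[6]=3
  step 7: row=3, L[3]='k', prepend. Next row=LF[3]=5
Reversed output: kayak5$

Answer: kayak5$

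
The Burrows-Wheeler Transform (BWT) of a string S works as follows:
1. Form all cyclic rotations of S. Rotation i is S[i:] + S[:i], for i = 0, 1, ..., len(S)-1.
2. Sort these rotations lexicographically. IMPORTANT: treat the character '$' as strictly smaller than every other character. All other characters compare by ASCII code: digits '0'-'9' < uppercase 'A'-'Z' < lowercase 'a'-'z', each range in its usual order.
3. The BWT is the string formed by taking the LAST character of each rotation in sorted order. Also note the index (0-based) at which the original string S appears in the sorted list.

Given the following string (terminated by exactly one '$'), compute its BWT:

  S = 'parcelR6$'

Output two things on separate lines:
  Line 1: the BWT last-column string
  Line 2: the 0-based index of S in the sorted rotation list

All 9 rotations (rotation i = S[i:]+S[:i]):
  rot[0] = parcelR6$
  rot[1] = arcelR6$p
  rot[2] = rcelR6$pa
  rot[3] = celR6$par
  rot[4] = elR6$parc
  rot[5] = lR6$parce
  rot[6] = R6$parcel
  rot[7] = 6$parcelR
  rot[8] = $parcelR6
Sorted (with $ < everything):
  sorted[0] = $parcelR6  (last char: '6')
  sorted[1] = 6$parcelR  (last char: 'R')
  sorted[2] = R6$parcel  (last char: 'l')
  sorted[3] = arcelR6$p  (last char: 'p')
  sorted[4] = celR6$par  (last char: 'r')
  sorted[5] = elR6$parc  (last char: 'c')
  sorted[6] = lR6$parce  (last char: 'e')
  sorted[7] = parcelR6$  (last char: '$')
  sorted[8] = rcelR6$pa  (last char: 'a')
Last column: 6Rlprce$a
Original string S is at sorted index 7

Answer: 6Rlprce$a
7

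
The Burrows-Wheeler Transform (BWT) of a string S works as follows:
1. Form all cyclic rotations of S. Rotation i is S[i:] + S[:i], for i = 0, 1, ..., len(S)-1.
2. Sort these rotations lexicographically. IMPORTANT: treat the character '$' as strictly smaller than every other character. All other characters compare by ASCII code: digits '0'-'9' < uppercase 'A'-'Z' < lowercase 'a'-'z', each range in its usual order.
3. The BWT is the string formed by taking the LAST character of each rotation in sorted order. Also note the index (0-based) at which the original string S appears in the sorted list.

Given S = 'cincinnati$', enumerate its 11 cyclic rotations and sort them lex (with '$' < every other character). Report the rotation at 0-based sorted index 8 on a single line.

Answer: ncinnati$ci

Derivation:
All 11 rotations (rotation i = S[i:]+S[:i]):
  rot[0] = cincinnati$
  rot[1] = incinnati$c
  rot[2] = ncinnati$ci
  rot[3] = cinnati$cin
  rot[4] = innati$cinc
  rot[5] = nnati$cinci
  rot[6] = nati$cincin
  rot[7] = ati$cincinn
  rot[8] = ti$cincinna
  rot[9] = i$cincinnat
  rot[10] = $cincinnati
Sorted (with $ < everything):
  sorted[0] = $cincinnati
  sorted[1] = ati$cincinn
  sorted[2] = cincinnati$
  sorted[3] = cinnati$cin
  sorted[4] = i$cincinnat
  sorted[5] = incinnati$c
  sorted[6] = innati$cinc
  sorted[7] = nati$cincin
  sorted[8] = ncinnati$ci
  sorted[9] = nnati$cinci
  sorted[10] = ti$cincinna
sorted[8] = ncinnati$ci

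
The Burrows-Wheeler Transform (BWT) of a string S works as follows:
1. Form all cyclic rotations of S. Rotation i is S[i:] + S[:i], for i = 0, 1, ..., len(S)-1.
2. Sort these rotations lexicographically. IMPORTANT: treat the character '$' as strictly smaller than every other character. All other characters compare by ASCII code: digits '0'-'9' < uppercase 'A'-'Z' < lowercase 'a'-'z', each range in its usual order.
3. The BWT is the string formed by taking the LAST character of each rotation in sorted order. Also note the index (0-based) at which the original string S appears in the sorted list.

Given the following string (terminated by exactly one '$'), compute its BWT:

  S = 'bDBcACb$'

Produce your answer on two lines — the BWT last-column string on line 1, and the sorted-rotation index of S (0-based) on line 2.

All 8 rotations (rotation i = S[i:]+S[:i]):
  rot[0] = bDBcACb$
  rot[1] = DBcACb$b
  rot[2] = BcACb$bD
  rot[3] = cACb$bDB
  rot[4] = ACb$bDBc
  rot[5] = Cb$bDBcA
  rot[6] = b$bDBcAC
  rot[7] = $bDBcACb
Sorted (with $ < everything):
  sorted[0] = $bDBcACb  (last char: 'b')
  sorted[1] = ACb$bDBc  (last char: 'c')
  sorted[2] = BcACb$bD  (last char: 'D')
  sorted[3] = Cb$bDBcA  (last char: 'A')
  sorted[4] = DBcACb$b  (last char: 'b')
  sorted[5] = b$bDBcAC  (last char: 'C')
  sorted[6] = bDBcACb$  (last char: '$')
  sorted[7] = cACb$bDB  (last char: 'B')
Last column: bcDAbC$B
Original string S is at sorted index 6

Answer: bcDAbC$B
6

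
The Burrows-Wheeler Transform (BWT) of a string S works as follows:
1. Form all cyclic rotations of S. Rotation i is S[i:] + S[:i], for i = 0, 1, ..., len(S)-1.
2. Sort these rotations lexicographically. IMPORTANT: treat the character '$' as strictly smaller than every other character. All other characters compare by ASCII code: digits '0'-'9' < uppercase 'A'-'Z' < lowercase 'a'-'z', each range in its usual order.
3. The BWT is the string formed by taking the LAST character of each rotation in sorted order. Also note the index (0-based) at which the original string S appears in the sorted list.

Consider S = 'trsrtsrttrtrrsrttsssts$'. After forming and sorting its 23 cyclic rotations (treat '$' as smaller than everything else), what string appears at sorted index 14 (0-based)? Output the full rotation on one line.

All 23 rotations (rotation i = S[i:]+S[:i]):
  rot[0] = trsrtsrttrtrrsrttsssts$
  rot[1] = rsrtsrttrtrrsrttsssts$t
  rot[2] = srtsrttrtrrsrttsssts$tr
  rot[3] = rtsrttrtrrsrttsssts$trs
  rot[4] = tsrttrtrrsrttsssts$trsr
  rot[5] = srttrtrrsrttsssts$trsrt
  rot[6] = rttrtrrsrttsssts$trsrts
  rot[7] = ttrtrrsrttsssts$trsrtsr
  rot[8] = trtrrsrttsssts$trsrtsrt
  rot[9] = rtrrsrttsssts$trsrtsrtt
  rot[10] = trrsrttsssts$trsrtsrttr
  rot[11] = rrsrttsssts$trsrtsrttrt
  rot[12] = rsrttsssts$trsrtsrttrtr
  rot[13] = srttsssts$trsrtsrttrtrr
  rot[14] = rttsssts$trsrtsrttrtrrs
  rot[15] = ttsssts$trsrtsrttrtrrsr
  rot[16] = tsssts$trsrtsrttrtrrsrt
  rot[17] = sssts$trsrtsrttrtrrsrtt
  rot[18] = ssts$trsrtsrttrtrrsrtts
  rot[19] = sts$trsrtsrttrtrrsrttss
  rot[20] = ts$trsrtsrttrtrrsrttsss
  rot[21] = s$trsrtsrttrtrrsrttssst
  rot[22] = $trsrtsrttrtrrsrttsssts
Sorted (with $ < everything):
  sorted[0] = $trsrtsrttrtrrsrttsssts
  sorted[1] = rrsrttsssts$trsrtsrttrt
  sorted[2] = rsrtsrttrtrrsrttsssts$t
  sorted[3] = rsrttsssts$trsrtsrttrtr
  sorted[4] = rtrrsrttsssts$trsrtsrtt
  sorted[5] = rtsrttrtrrsrttsssts$trs
  sorted[6] = rttrtrrsrttsssts$trsrts
  sorted[7] = rttsssts$trsrtsrttrtrrs
  sorted[8] = s$trsrtsrttrtrrsrttssst
  sorted[9] = srtsrttrtrrsrttsssts$tr
  sorted[10] = srttrtrrsrttsssts$trsrt
  sorted[11] = srttsssts$trsrtsrttrtrr
  sorted[12] = sssts$trsrtsrttrtrrsrtt
  sorted[13] = ssts$trsrtsrttrtrrsrtts
  sorted[14] = sts$trsrtsrttrtrrsrttss
  sorted[15] = trrsrttsssts$trsrtsrttr
  sorted[16] = trsrtsrttrtrrsrttsssts$
  sorted[17] = trtrrsrttsssts$trsrtsrt
  sorted[18] = ts$trsrtsrttrtrrsrttsss
  sorted[19] = tsrttrtrrsrttsssts$trsr
  sorted[20] = tsssts$trsrtsrttrtrrsrt
  sorted[21] = ttrtrrsrttsssts$trsrtsr
  sorted[22] = ttsssts$trsrtsrttrtrrsr
sorted[14] = sts$trsrtsrttrtrrsrttss

Answer: sts$trsrtsrttrtrrsrttss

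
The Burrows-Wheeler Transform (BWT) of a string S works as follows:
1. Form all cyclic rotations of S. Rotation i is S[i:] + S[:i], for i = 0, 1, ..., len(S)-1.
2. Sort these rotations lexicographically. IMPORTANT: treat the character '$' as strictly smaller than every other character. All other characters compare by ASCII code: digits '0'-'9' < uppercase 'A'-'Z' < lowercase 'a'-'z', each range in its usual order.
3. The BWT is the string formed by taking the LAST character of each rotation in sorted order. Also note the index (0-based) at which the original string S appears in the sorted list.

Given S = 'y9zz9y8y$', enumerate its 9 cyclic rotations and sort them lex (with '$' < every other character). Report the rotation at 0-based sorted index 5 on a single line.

Answer: y8y$y9zz9

Derivation:
All 9 rotations (rotation i = S[i:]+S[:i]):
  rot[0] = y9zz9y8y$
  rot[1] = 9zz9y8y$y
  rot[2] = zz9y8y$y9
  rot[3] = z9y8y$y9z
  rot[4] = 9y8y$y9zz
  rot[5] = y8y$y9zz9
  rot[6] = 8y$y9zz9y
  rot[7] = y$y9zz9y8
  rot[8] = $y9zz9y8y
Sorted (with $ < everything):
  sorted[0] = $y9zz9y8y
  sorted[1] = 8y$y9zz9y
  sorted[2] = 9y8y$y9zz
  sorted[3] = 9zz9y8y$y
  sorted[4] = y$y9zz9y8
  sorted[5] = y8y$y9zz9
  sorted[6] = y9zz9y8y$
  sorted[7] = z9y8y$y9z
  sorted[8] = zz9y8y$y9
sorted[5] = y8y$y9zz9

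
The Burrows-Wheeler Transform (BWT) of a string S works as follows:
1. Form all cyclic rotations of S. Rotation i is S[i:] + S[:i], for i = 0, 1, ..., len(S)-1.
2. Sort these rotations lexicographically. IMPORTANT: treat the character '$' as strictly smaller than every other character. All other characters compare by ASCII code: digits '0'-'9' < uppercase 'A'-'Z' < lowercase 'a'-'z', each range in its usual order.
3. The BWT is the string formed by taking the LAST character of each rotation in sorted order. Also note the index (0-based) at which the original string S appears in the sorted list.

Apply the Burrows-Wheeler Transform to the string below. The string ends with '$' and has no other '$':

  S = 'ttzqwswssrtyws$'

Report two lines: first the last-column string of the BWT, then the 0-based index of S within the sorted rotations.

All 15 rotations (rotation i = S[i:]+S[:i]):
  rot[0] = ttzqwswssrtyws$
  rot[1] = tzqwswssrtyws$t
  rot[2] = zqwswssrtyws$tt
  rot[3] = qwswssrtyws$ttz
  rot[4] = wswssrtyws$ttzq
  rot[5] = swssrtyws$ttzqw
  rot[6] = wssrtyws$ttzqws
  rot[7] = ssrtyws$ttzqwsw
  rot[8] = srtyws$ttzqwsws
  rot[9] = rtyws$ttzqwswss
  rot[10] = tyws$ttzqwswssr
  rot[11] = yws$ttzqwswssrt
  rot[12] = ws$ttzqwswssrty
  rot[13] = s$ttzqwswssrtyw
  rot[14] = $ttzqwswssrtyws
Sorted (with $ < everything):
  sorted[0] = $ttzqwswssrtyws  (last char: 's')
  sorted[1] = qwswssrtyws$ttz  (last char: 'z')
  sorted[2] = rtyws$ttzqwswss  (last char: 's')
  sorted[3] = s$ttzqwswssrtyw  (last char: 'w')
  sorted[4] = srtyws$ttzqwsws  (last char: 's')
  sorted[5] = ssrtyws$ttzqwsw  (last char: 'w')
  sorted[6] = swssrtyws$ttzqw  (last char: 'w')
  sorted[7] = ttzqwswssrtyws$  (last char: '$')
  sorted[8] = tyws$ttzqwswssr  (last char: 'r')
  sorted[9] = tzqwswssrtyws$t  (last char: 't')
  sorted[10] = ws$ttzqwswssrty  (last char: 'y')
  sorted[11] = wssrtyws$ttzqws  (last char: 's')
  sorted[12] = wswssrtyws$ttzq  (last char: 'q')
  sorted[13] = yws$ttzqwswssrt  (last char: 't')
  sorted[14] = zqwswssrtyws$tt  (last char: 't')
Last column: szswsww$rtysqtt
Original string S is at sorted index 7

Answer: szswsww$rtysqtt
7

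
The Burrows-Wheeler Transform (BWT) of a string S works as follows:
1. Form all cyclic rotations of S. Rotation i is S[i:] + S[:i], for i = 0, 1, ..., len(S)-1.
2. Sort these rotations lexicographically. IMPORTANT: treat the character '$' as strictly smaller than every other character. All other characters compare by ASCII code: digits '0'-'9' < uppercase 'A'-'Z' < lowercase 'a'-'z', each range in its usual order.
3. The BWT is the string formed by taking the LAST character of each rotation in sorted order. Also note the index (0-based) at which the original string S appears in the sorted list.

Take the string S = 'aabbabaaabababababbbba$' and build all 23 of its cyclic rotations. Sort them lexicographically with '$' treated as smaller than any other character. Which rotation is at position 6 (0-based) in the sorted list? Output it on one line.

All 23 rotations (rotation i = S[i:]+S[:i]):
  rot[0] = aabbabaaabababababbbba$
  rot[1] = abbabaaabababababbbba$a
  rot[2] = bbabaaabababababbbba$aa
  rot[3] = babaaabababababbbba$aab
  rot[4] = abaaabababababbbba$aabb
  rot[5] = baaabababababbbba$aabba
  rot[6] = aaabababababbbba$aabbab
  rot[7] = aabababababbbba$aabbaba
  rot[8] = abababababbbba$aabbabaa
  rot[9] = bababababbbba$aabbabaaa
  rot[10] = ababababbbba$aabbabaaab
  rot[11] = babababbbba$aabbabaaaba
  rot[12] = abababbbba$aabbabaaabab
  rot[13] = bababbbba$aabbabaaababa
  rot[14] = ababbbba$aabbabaaababab
  rot[15] = babbbba$aabbabaaabababa
  rot[16] = abbbba$aabbabaaabababab
  rot[17] = bbbba$aabbabaaababababa
  rot[18] = bbba$aabbabaaababababab
  rot[19] = bba$aabbabaaabababababb
  rot[20] = ba$aabbabaaabababababbb
  rot[21] = a$aabbabaaabababababbbb
  rot[22] = $aabbabaaabababababbbba
Sorted (with $ < everything):
  sorted[0] = $aabbabaaabababababbbba
  sorted[1] = a$aabbabaaabababababbbb
  sorted[2] = aaabababababbbba$aabbab
  sorted[3] = aabababababbbba$aabbaba
  sorted[4] = aabbabaaabababababbbba$
  sorted[5] = abaaabababababbbba$aabb
  sorted[6] = abababababbbba$aabbabaa
  sorted[7] = ababababbbba$aabbabaaab
  sorted[8] = abababbbba$aabbabaaabab
  sorted[9] = ababbbba$aabbabaaababab
  sorted[10] = abbabaaabababababbbba$a
  sorted[11] = abbbba$aabbabaaabababab
  sorted[12] = ba$aabbabaaabababababbb
  sorted[13] = baaabababababbbba$aabba
  sorted[14] = babaaabababababbbba$aab
  sorted[15] = bababababbbba$aabbabaaa
  sorted[16] = babababbbba$aabbabaaaba
  sorted[17] = bababbbba$aabbabaaababa
  sorted[18] = babbbba$aabbabaaabababa
  sorted[19] = bba$aabbabaaabababababb
  sorted[20] = bbabaaabababababbbba$aa
  sorted[21] = bbba$aabbabaaababababab
  sorted[22] = bbbba$aabbabaaababababa
sorted[6] = abababababbbba$aabbabaa

Answer: abababababbbba$aabbabaa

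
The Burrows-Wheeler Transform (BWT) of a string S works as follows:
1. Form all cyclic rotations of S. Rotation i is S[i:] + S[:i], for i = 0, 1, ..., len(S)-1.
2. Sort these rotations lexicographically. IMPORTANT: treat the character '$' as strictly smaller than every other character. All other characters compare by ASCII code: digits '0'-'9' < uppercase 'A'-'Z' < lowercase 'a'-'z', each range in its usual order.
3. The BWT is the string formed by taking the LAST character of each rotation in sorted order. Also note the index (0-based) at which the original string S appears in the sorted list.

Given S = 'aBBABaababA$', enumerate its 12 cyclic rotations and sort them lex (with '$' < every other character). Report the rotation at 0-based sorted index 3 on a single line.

Answer: BABaababA$aB

Derivation:
All 12 rotations (rotation i = S[i:]+S[:i]):
  rot[0] = aBBABaababA$
  rot[1] = BBABaababA$a
  rot[2] = BABaababA$aB
  rot[3] = ABaababA$aBB
  rot[4] = BaababA$aBBA
  rot[5] = aababA$aBBAB
  rot[6] = ababA$aBBABa
  rot[7] = babA$aBBABaa
  rot[8] = abA$aBBABaab
  rot[9] = bA$aBBABaaba
  rot[10] = A$aBBABaabab
  rot[11] = $aBBABaababA
Sorted (with $ < everything):
  sorted[0] = $aBBABaababA
  sorted[1] = A$aBBABaabab
  sorted[2] = ABaababA$aBB
  sorted[3] = BABaababA$aB
  sorted[4] = BBABaababA$a
  sorted[5] = BaababA$aBBA
  sorted[6] = aBBABaababA$
  sorted[7] = aababA$aBBAB
  sorted[8] = abA$aBBABaab
  sorted[9] = ababA$aBBABa
  sorted[10] = bA$aBBABaaba
  sorted[11] = babA$aBBABaa
sorted[3] = BABaababA$aB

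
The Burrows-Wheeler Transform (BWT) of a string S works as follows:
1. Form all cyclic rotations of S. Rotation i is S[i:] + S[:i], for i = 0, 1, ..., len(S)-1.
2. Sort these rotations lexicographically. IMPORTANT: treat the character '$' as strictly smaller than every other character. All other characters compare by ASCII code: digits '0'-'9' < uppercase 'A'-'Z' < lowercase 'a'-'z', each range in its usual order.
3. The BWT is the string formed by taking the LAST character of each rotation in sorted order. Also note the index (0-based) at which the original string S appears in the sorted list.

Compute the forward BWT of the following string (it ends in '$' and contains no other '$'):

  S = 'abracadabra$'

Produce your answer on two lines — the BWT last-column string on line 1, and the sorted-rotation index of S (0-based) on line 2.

All 12 rotations (rotation i = S[i:]+S[:i]):
  rot[0] = abracadabra$
  rot[1] = bracadabra$a
  rot[2] = racadabra$ab
  rot[3] = acadabra$abr
  rot[4] = cadabra$abra
  rot[5] = adabra$abrac
  rot[6] = dabra$abraca
  rot[7] = abra$abracad
  rot[8] = bra$abracada
  rot[9] = ra$abracadab
  rot[10] = a$abracadabr
  rot[11] = $abracadabra
Sorted (with $ < everything):
  sorted[0] = $abracadabra  (last char: 'a')
  sorted[1] = a$abracadabr  (last char: 'r')
  sorted[2] = abra$abracad  (last char: 'd')
  sorted[3] = abracadabra$  (last char: '$')
  sorted[4] = acadabra$abr  (last char: 'r')
  sorted[5] = adabra$abrac  (last char: 'c')
  sorted[6] = bra$abracada  (last char: 'a')
  sorted[7] = bracadabra$a  (last char: 'a')
  sorted[8] = cadabra$abra  (last char: 'a')
  sorted[9] = dabra$abraca  (last char: 'a')
  sorted[10] = ra$abracadab  (last char: 'b')
  sorted[11] = racadabra$ab  (last char: 'b')
Last column: ard$rcaaaabb
Original string S is at sorted index 3

Answer: ard$rcaaaabb
3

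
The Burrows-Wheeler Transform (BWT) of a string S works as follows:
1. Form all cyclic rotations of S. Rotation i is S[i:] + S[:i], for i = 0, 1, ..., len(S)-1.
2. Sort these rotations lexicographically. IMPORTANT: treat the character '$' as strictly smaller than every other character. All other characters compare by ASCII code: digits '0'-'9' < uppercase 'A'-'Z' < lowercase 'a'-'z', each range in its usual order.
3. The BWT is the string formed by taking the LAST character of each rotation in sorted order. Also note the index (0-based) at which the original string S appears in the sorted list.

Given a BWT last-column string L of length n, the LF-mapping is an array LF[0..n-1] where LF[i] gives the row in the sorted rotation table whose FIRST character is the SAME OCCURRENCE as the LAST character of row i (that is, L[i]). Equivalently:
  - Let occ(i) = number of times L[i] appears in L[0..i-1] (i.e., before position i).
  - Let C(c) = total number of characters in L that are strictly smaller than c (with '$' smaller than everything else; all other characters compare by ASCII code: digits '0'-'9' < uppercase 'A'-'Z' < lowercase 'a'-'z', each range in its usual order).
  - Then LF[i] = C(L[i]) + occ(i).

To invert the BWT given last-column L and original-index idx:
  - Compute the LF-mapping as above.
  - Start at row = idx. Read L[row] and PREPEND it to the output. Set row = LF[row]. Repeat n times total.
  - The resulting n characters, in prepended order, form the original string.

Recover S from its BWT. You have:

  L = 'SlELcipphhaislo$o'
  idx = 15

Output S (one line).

LF mapping: 3 10 1 2 5 8 14 15 6 7 4 9 16 11 12 0 13
Walk LF starting at row 15, prepending L[row]:
  step 1: row=15, L[15]='$', prepend. Next row=LF[15]=0
  step 2: row=0, L[0]='S', prepend. Next row=LF[0]=3
  step 3: row=3, L[3]='L', prepend. Next row=LF[3]=2
  step 4: row=2, L[2]='E', prepend. Next row=LF[2]=1
  step 5: row=1, L[1]='l', prepend. Next row=LF[1]=10
  step 6: row=10, L[10]='a', prepend. Next row=LF[10]=4
  step 7: row=4, L[4]='c', prepend. Next row=LF[4]=5
  step 8: row=5, L[5]='i', prepend. Next row=LF[5]=8
  step 9: row=8, L[8]='h', prepend. Next row=LF[8]=6
  step 10: row=6, L[6]='p', prepend. Next row=LF[6]=14
  step 11: row=14, L[14]='o', prepend. Next row=LF[14]=12
  step 12: row=12, L[12]='s', prepend. Next row=LF[12]=16
  step 13: row=16, L[16]='o', prepend. Next row=LF[16]=13
  step 14: row=13, L[13]='l', prepend. Next row=LF[13]=11
  step 15: row=11, L[11]='i', prepend. Next row=LF[11]=9
  step 16: row=9, L[9]='h', prepend. Next row=LF[9]=7
  step 17: row=7, L[7]='p', prepend. Next row=LF[7]=15
Reversed output: philosophicalELS$

Answer: philosophicalELS$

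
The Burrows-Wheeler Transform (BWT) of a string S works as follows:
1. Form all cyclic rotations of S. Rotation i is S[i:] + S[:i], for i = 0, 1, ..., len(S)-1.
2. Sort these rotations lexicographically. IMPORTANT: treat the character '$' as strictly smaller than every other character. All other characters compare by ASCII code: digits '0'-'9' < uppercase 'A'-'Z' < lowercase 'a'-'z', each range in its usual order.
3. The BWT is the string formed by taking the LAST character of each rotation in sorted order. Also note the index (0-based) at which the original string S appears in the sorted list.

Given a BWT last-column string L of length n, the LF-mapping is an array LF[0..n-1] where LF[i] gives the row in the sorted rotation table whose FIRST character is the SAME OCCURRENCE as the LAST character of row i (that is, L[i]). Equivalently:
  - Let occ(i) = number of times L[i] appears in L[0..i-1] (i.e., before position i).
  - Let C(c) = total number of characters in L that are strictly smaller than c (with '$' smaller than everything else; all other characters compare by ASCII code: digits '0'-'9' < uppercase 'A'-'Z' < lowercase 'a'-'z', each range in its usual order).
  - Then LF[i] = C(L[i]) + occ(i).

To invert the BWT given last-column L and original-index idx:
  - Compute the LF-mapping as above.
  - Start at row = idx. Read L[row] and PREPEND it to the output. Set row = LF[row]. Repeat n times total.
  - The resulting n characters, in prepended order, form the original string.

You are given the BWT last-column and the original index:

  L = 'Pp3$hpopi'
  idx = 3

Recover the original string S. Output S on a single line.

Answer: hippop3P$

Derivation:
LF mapping: 2 6 1 0 3 7 5 8 4
Walk LF starting at row 3, prepending L[row]:
  step 1: row=3, L[3]='$', prepend. Next row=LF[3]=0
  step 2: row=0, L[0]='P', prepend. Next row=LF[0]=2
  step 3: row=2, L[2]='3', prepend. Next row=LF[2]=1
  step 4: row=1, L[1]='p', prepend. Next row=LF[1]=6
  step 5: row=6, L[6]='o', prepend. Next row=LF[6]=5
  step 6: row=5, L[5]='p', prepend. Next row=LF[5]=7
  step 7: row=7, L[7]='p', prepend. Next row=LF[7]=8
  step 8: row=8, L[8]='i', prepend. Next row=LF[8]=4
  step 9: row=4, L[4]='h', prepend. Next row=LF[4]=3
Reversed output: hippop3P$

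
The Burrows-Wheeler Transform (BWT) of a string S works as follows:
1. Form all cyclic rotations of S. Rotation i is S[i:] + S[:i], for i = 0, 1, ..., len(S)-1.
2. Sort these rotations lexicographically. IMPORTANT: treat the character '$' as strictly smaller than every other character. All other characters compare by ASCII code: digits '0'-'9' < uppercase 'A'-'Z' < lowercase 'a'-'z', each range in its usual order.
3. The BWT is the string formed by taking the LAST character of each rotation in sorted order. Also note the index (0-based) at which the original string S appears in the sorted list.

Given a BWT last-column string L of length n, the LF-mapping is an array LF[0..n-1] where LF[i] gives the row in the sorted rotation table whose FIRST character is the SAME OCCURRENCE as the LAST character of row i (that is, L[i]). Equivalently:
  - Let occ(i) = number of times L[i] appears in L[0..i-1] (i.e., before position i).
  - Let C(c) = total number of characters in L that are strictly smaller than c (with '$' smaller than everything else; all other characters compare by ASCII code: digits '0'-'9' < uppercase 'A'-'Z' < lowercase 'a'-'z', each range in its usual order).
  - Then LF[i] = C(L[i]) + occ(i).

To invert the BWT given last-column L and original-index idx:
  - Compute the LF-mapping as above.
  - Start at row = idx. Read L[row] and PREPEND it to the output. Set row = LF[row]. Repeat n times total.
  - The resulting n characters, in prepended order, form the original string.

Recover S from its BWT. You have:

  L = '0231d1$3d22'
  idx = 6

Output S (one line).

LF mapping: 1 4 7 2 9 3 0 8 10 5 6
Walk LF starting at row 6, prepending L[row]:
  step 1: row=6, L[6]='$', prepend. Next row=LF[6]=0
  step 2: row=0, L[0]='0', prepend. Next row=LF[0]=1
  step 3: row=1, L[1]='2', prepend. Next row=LF[1]=4
  step 4: row=4, L[4]='d', prepend. Next row=LF[4]=9
  step 5: row=9, L[9]='2', prepend. Next row=LF[9]=5
  step 6: row=5, L[5]='1', prepend. Next row=LF[5]=3
  step 7: row=3, L[3]='1', prepend. Next row=LF[3]=2
  step 8: row=2, L[2]='3', prepend. Next row=LF[2]=7
  step 9: row=7, L[7]='3', prepend. Next row=LF[7]=8
  step 10: row=8, L[8]='d', prepend. Next row=LF[8]=10
  step 11: row=10, L[10]='2', prepend. Next row=LF[10]=6
Reversed output: 2d33112d20$

Answer: 2d33112d20$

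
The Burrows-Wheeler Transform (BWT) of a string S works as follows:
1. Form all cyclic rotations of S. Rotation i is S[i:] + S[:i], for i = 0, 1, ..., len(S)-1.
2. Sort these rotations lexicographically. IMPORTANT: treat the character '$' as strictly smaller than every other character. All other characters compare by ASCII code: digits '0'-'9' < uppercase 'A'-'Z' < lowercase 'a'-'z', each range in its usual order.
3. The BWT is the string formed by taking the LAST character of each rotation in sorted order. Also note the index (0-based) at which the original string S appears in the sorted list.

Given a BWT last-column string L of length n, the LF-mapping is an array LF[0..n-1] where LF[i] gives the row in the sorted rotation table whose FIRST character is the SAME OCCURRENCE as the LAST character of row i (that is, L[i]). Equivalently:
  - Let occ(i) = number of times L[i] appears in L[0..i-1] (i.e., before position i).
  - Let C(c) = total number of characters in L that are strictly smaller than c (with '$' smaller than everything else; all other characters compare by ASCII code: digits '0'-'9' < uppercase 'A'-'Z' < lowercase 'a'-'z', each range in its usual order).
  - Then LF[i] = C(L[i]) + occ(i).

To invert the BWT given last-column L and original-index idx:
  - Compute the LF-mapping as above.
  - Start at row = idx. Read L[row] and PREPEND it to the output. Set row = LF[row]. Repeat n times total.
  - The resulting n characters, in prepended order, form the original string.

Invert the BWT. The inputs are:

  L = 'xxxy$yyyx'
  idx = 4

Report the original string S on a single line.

LF mapping: 1 2 3 5 0 6 7 8 4
Walk LF starting at row 4, prepending L[row]:
  step 1: row=4, L[4]='$', prepend. Next row=LF[4]=0
  step 2: row=0, L[0]='x', prepend. Next row=LF[0]=1
  step 3: row=1, L[1]='x', prepend. Next row=LF[1]=2
  step 4: row=2, L[2]='x', prepend. Next row=LF[2]=3
  step 5: row=3, L[3]='y', prepend. Next row=LF[3]=5
  step 6: row=5, L[5]='y', prepend. Next row=LF[5]=6
  step 7: row=6, L[6]='y', prepend. Next row=LF[6]=7
  step 8: row=7, L[7]='y', prepend. Next row=LF[7]=8
  step 9: row=8, L[8]='x', prepend. Next row=LF[8]=4
Reversed output: xyyyyxxx$

Answer: xyyyyxxx$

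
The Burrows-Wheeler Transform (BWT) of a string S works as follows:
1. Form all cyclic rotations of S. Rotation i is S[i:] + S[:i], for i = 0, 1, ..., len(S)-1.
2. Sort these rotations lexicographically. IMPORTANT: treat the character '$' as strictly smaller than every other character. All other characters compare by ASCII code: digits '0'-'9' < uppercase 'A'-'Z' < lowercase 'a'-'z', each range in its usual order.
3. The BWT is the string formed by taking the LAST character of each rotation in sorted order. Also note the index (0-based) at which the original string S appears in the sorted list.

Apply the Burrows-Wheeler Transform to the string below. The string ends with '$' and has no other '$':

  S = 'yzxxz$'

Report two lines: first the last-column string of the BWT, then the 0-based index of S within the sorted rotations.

All 6 rotations (rotation i = S[i:]+S[:i]):
  rot[0] = yzxxz$
  rot[1] = zxxz$y
  rot[2] = xxz$yz
  rot[3] = xz$yzx
  rot[4] = z$yzxx
  rot[5] = $yzxxz
Sorted (with $ < everything):
  sorted[0] = $yzxxz  (last char: 'z')
  sorted[1] = xxz$yz  (last char: 'z')
  sorted[2] = xz$yzx  (last char: 'x')
  sorted[3] = yzxxz$  (last char: '$')
  sorted[4] = z$yzxx  (last char: 'x')
  sorted[5] = zxxz$y  (last char: 'y')
Last column: zzx$xy
Original string S is at sorted index 3

Answer: zzx$xy
3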